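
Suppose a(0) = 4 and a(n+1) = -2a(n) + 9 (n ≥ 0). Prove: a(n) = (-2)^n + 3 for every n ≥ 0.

Base case: a(0) = 4, and (-2)^0 + 3 = 1 + 3 = 4.
Assume a(m) = (-2)^m + 3 for some m ≥ 0.
Then a(m+1) = -2a(m) + 9 = -2·((-2)^m + 3) + 9 = -2·(-2)^m − 6 + 9 = (-2)^{m+1} + 3.
So the formula holds for m+1, and by induction a(n) = (-2)^n + 3 for all n ≥ 0.

a(n) = (-2)^n + 3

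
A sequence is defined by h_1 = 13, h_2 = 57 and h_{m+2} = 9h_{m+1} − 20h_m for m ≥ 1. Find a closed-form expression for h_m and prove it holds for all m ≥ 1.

Claim: h_m = 5^m + 2·4^m.

Base cases: h_1 = 13 and 5^1 + 2·4^1 = 13; h_2 = 57 and 5^2 + 2·4^2 = 57.
Assume h_i = 5^i + 2·4^i for all 1 ≤ i ≤ j, where j ≥ 2.
Then h_{j+1} = 9h_j − 20h_{j−1} = 9·(5^j + 2·4^j) − 20·(5^{j−1} + 2·4^{j−1}) = (9·5 − 20)5^{j−1} + 2·(9·4 − 20)4^{j−1} = 25·5^{j−1} + 32·4^{j−1} = 5^{j+1} + 2·4^{j+1}.
So the formula holds for j+1, and by strong induction h_m = 5^m + 2·4^m for all m ≥ 1.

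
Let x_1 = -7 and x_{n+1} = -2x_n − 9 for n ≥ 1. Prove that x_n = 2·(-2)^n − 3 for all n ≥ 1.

Base case: x_1 = -7, and 2·(-2)^1 − 3 = -4 − 3 = -7.
Assume x_k = 2·(-2)^k − 3 for some k ≥ 1.
Then x_{k+1} = -2x_k − 9 = -2·(2·(-2)^k − 3) − 9 = -4·(-2)^k + 6 − 9 = 2·(-2)^{k+1} − 3.
This completes the inductive step, so x_n = 2·(-2)^n − 3 for all n ≥ 1.

x_n = 2·(-2)^n − 3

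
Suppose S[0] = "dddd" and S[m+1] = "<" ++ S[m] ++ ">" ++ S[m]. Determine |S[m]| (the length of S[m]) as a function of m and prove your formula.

Claim: |S[m]| = 6·2^m − 2.

Base case: |S[0]| = 4, and 6·2^0 − 2 = 4.
Assume |S[k]| = 6·2^k − 2.
Then |S[k+1]| = 1 + |S[k]| + 1 + |S[k]| = 2|S[k]| + 2 = 2(6·2^k − 2) + 2 = 6·2^{k+1} − 4 + 2 = 6·2^{k+1} − 2.
So the formula holds for k+1, and by induction |S[m]| = 6·2^m − 2 for all m ≥ 0.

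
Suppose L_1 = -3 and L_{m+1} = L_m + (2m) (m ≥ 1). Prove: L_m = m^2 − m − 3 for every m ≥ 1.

Base case: L_1 = -3, and 1^2 − 1 − 3 = -3.
Assume L_j = j^2 − j − 3.
Then L_{j+1} = L_j + (2j) = (j^2 − j − 3) + (2j) = j^2 + j − 3,
and (j+1)^2 − (j+1) − 3 = j^2 + j − 3.
This completes the inductive step, so L_m = m^2 − m − 3 for all m ≥ 1.

L_m = m^2 − m − 3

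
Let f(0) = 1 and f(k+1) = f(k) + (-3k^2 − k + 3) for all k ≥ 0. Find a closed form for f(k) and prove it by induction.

Claim: f(k) = -k^3 + k^2 + 3k + 1.

Base case: f(0) = 1, and -0^3 + 0^2 + 3·0 + 1 = 1.
Assume f(j) = -j^3 + j^2 + 3j + 1.
Then f(j+1) = f(j) + (-3j^2 − j + 3) = (-j^3 + j^2 + 3j + 1) + (-3j^2 − j + 3) = -j^3 − 2j^2 + 2j + 4,
and -(j+1)^3 + (j+1)^2 + 3·(j+1) + 1 = -j^3 − 2j^2 + 2j + 4.
By induction, f(k) = -k^3 + k^2 + 3k + 1 for all k ≥ 0.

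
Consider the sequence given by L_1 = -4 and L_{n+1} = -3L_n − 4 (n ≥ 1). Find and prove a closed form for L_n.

Claim: L_n = (-3)^n − 1.

Base case: L_1 = -4, and (-3)^1 − 1 = -3 − 1 = -4.
Assume L_r = (-3)^r − 1 for some r ≥ 1.
Then L_{r+1} = -3L_r − 4 = -3·((-3)^r − 1) − 4 = -3·(-3)^r + 3 − 4 = (-3)^{r+1} − 1.
This completes the inductive step, so L_n = (-3)^n − 1 for all n ≥ 1.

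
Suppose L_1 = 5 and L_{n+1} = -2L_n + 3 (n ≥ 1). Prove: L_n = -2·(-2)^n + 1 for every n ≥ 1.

Base case: L_1 = 5, and -2·(-2)^1 + 1 = 4 + 1 = 5.
Assume L_k = -2·(-2)^k + 1 for some k ≥ 1.
Then L_{k+1} = -2L_k + 3 = -2·(-2·(-2)^k + 1) + 3 = 4·(-2)^k − 2 + 3 = -2·(-2)^{k+1} + 1.
This completes the inductive step, so L_n = -2·(-2)^n + 1 for all n ≥ 1.

L_n = -2·(-2)^n + 1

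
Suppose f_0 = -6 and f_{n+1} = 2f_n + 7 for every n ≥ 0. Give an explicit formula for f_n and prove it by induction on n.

Claim: f_n = 2^n − 7.

Base case: f_0 = -6, and 2^0 − 7 = 1 − 7 = -6.
Assume f_j = 2^j − 7 for some j ≥ 0.
Then f_{j+1} = 2f_j + 7 = 2·(2^j − 7) + 7 = 2^{j+1} − 14 + 7 = 2^{j+1} − 7.
This completes the inductive step, so f_n = 2^n − 7 for all n ≥ 0.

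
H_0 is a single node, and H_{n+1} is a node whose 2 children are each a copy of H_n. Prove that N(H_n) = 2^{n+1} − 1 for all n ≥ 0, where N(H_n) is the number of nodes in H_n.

Base case: N(H_0) = 1, and 2^{0+1} − 1 = 1.
Assume N(H_k) = 2^{k+1} − 1.
Then N(H_{k+1}) = 1 + 2N(H_k) = 1 + 2(2^{k+1} − 1) = 2^{k+2} − 2 + 1 = 2^{k+2} − 1.
By induction, N(H_n) = 2^{n+1} − 1 for all n ≥ 0.

N(H_n) = 2^{n+1} − 1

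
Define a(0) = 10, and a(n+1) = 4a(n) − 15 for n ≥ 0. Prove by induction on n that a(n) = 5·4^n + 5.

Base case: a(0) = 10, and 5·4^0 + 5 = 5 + 5 = 10.
Assume a(m) = 5·4^m + 5 for some m ≥ 0.
Then a(m+1) = 4a(m) − 15 = 4·(5·4^m + 5) − 15 = 20·4^m + 20 − 15 = 5·4^{m+1} + 5.
Hence a(n) = 5·4^n + 5 for every n ≥ 0, by induction.

a(n) = 5·4^n + 5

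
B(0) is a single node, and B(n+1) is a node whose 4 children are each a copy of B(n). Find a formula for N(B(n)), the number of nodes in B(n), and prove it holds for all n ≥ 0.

Claim: N(B(n)) = (4^{n+1} − 1)/3.

Base case: N(B(0)) = 1, and (4^{0+1} − 1)/3 = 1.
Assume N(B(k)) = (4^{k+1} − 1)/3.
Then N(B(k+1)) = 1 + 4N(B(k)) = 1 + 4·(4^{k+1} − 1)/3 = 1 + (4^{k+2} − 4)/3 = (3 + 4^{k+2} − 4)/3 = (4^{k+2} − 1)/3.
Hence N(B(n)) = (4^{n+1} − 1)/3 for every n ≥ 0, by induction.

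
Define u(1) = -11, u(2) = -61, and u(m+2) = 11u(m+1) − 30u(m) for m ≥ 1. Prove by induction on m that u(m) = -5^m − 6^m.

Base cases: u(1) = -11 and -5^1 − 6^1 = -11; u(2) = -61 and -5^2 − 6^2 = -61.
Assume u(i) = -5^i − 6^i for all 1 ≤ i ≤ j, where j ≥ 2.
Then u(j+1) = 11u(j) − 30u(j−1) = 11·(-5^j − 6^j) − 30·(-5^{j−1} − 6^{j−1}) = -(11·5 − 30)5^{j−1} − (11·6 − 30)6^{j−1} = -25·5^{j−1} − 36·6^{j−1} = -5^{j+1} − 6^{j+1}.
So the formula holds for j+1, and by strong induction u(m) = -5^m − 6^m for all m ≥ 1.

u(m) = -5^m − 6^m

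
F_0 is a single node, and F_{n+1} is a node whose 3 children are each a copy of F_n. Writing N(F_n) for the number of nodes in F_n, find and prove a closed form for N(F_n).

Claim: N(F_n) = (3^{n+1} − 1)/2.

Base case: N(F_0) = 1, and (3^{0+1} − 1)/2 = 1.
Assume N(F_r) = (3^{r+1} − 1)/2.
Then N(F_{r+1}) = 1 + 3N(F_r) = 1 + 3·(3^{r+1} − 1)/2 = 1 + (3^{r+2} − 3)/2 = (2 + 3^{r+2} − 3)/2 = (3^{r+2} − 1)/2.
So the formula holds for r+1, and by induction N(F_n) = (3^{n+1} − 1)/2 for all n ≥ 0.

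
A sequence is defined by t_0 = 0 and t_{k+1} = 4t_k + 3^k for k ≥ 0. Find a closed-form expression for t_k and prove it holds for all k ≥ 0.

Claim: t_k = 4^k − 3^k.

Base case: t_0 = 0, and 4^0 − 3^0 = 1 − 1 = 0.
Assume t_j = 4^j − 3^j for some j ≥ 0.
Then t_{j+1} = 4t_j + 3^j = 4·(4^j − 3^j) + 3^j = 4^{j+1} − 4·3^j + 3^j = 4^{j+1} − 3·3^j = 4^{j+1} − 3^{j+1}.
This completes the inductive step, so t_k = 4^k − 3^k for all k ≥ 0.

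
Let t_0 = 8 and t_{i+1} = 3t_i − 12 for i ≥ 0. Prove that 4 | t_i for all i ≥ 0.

Base case: t_0 = 8 = 4·2, so 4 | t_0.
Assume 4 | t_m, so t_m = 4s for some integer s.
Then t_{m+1} = 3t_m − 12 = 3·(4s) − 12 = 4(3s − 3), so 4 | t_{m+1}.
Hence 4 | t_i for every i ≥ 0, by induction.

4 | t_i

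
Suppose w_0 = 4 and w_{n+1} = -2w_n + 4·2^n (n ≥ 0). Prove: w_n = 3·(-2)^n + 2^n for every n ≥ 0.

Base case: w_0 = 4, and 3·(-2)^0 + 2^0 = 3 + 1 = 4.
Assume w_j = 3·(-2)^j + 2^j for some j ≥ 0.
Then w_{j+1} = -2w_j + 4·2^j = -2·(3·(-2)^j + 2^j) + 4·2^j = 3·(-2)^{j+1} − 2·2^j + 4·2^j = 3·(-2)^{j+1} + 2·2^j = 3·(-2)^{j+1} + 2^{j+1}.
By induction, w_n = 3·(-2)^n + 2^n for all n ≥ 0.

w_n = 3·(-2)^n + 2^n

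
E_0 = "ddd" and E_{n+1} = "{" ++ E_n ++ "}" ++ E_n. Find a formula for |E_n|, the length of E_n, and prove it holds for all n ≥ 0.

Claim: |E_n| = 5·2^n − 2.

Base case: |E_0| = 3, and 5·2^0 − 2 = 3.
Assume |E_m| = 5·2^m − 2.
Then |E_{m+1}| = 1 + |E_m| + 1 + |E_m| = 2|E_m| + 2 = 2(5·2^m − 2) + 2 = 5·2^{m+1} − 4 + 2 = 5·2^{m+1} − 2.
Hence |E_n| = 5·2^n − 2 for every n ≥ 0, by induction.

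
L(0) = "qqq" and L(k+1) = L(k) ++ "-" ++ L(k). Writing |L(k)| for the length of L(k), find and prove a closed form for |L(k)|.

Claim: |L(k)| = 2^{k+2} − 1.

Base case: |L(0)| = 3, and 2^{0+2} − 1 = 3.
Assume |L(m)| = 2^{m+2} − 1.
Then |L(m+1)| = |L(m)| + 1 + |L(m)| = 2|L(m)| + 1 = 2(2^{m+2} − 1) + 1 = 2^{m+3} − 2 + 1 = 2^{m+3} − 1.
Hence |L(k)| = 2^{k+2} − 1 for every k ≥ 0, by induction.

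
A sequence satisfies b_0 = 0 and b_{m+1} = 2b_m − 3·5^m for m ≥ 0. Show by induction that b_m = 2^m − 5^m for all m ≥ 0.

Base case: b_0 = 0, and 2^0 − 5^0 = 1 − 1 = 0.
Assume b_j = 2^j − 5^j for some j ≥ 0.
Then b_{j+1} = 2b_j − 3·5^j = 2·(2^j − 5^j) − 3·5^j = 2^{j+1} − 2·5^j − 3·5^j = 2^{j+1} − 5·5^j = 2^{j+1} − 5^{j+1}.
So the formula holds for j+1, and by induction b_m = 2^m − 5^m for all m ≥ 0.

b_m = 2^m − 5^m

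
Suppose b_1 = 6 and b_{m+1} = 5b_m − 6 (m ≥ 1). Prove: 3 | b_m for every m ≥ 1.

Base case: b_1 = 6 = 3·2, so 3 | b_1.
Assume 3 | b_k, so b_k = 3t for some integer t.
Then b_{k+1} = 5b_k − 6 = 5·(3t) − 6 = 3(5t − 2), so 3 | b_{k+1}.
So the property holds for k+1, and by induction 3 | b_m for all m ≥ 1.

3 | b_m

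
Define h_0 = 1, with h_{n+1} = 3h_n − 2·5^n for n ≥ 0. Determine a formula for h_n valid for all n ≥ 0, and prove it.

Claim: h_n = 2·3^n − 5^n.

Base case: h_0 = 1, and 2·3^0 − 5^0 = 2 − 1 = 1.
Assume h_r = 2·3^r − 5^r for some r ≥ 0.
Then h_{r+1} = 3h_r − 2·5^r = 3·(2·3^r − 5^r) − 2·5^r = 2·3^{r+1} − 3·5^r − 2·5^r = 2·3^{r+1} − 5·5^r = 2·3^{r+1} − 5^{r+1}.
Hence h_n = 2·3^n − 5^n for every n ≥ 0, by induction.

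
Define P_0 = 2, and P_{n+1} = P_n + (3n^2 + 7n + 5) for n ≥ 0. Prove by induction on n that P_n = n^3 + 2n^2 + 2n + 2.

Base case: P_0 = 2, and 0^3 + 2·0^2 + 2·0 + 2 = 2.
Assume P_m = m^3 + 2m^2 + 2m + 2.
Then P_{m+1} = P_m + (3m^2 + 7m + 5) = (m^3 + 2m^2 + 2m + 2) + (3m^2 + 7m + 5) = m^3 + 5m^2 + 9m + 7,
and (m+1)^3 + 2·(m+1)^2 + 2·(m+1) + 2 = m^3 + 5m^2 + 9m + 7.
By induction, P_n = n^3 + 2n^2 + 2n + 2 for all n ≥ 0.

P_n = n^3 + 2n^2 + 2n + 2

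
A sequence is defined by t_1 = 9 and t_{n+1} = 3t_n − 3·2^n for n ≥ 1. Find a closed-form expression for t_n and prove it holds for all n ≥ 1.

Claim: t_n = 3^n + 3·2^n.

Base case: t_1 = 9, and 3^1 + 3·2^1 = 3 + 6 = 9.
Assume t_k = 3^k + 3·2^k for some k ≥ 1.
Then t_{k+1} = 3t_k − 3·2^k = 3·(3^k + 3·2^k) − 3·2^k = 3^{k+1} + 9·2^k − 3·2^k = 3^{k+1} + 6·2^k = 3^{k+1} + 3·2^{k+1}.
Hence t_n = 3^n + 3·2^n for every n ≥ 1, by induction.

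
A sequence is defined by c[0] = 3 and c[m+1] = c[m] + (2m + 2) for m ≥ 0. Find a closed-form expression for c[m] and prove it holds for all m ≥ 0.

Claim: c[m] = m^2 + m + 3.

Base case: c[0] = 3, and 0^2 + 0 + 3 = 3.
Assume c[k] = k^2 + k + 3.
Then c[k+1] = c[k] + (2k + 2) = (k^2 + k + 3) + (2k + 2) = k^2 + 3k + 5,
and (k+1)^2 + (k+1) + 3 = k^2 + 3k + 5.
By induction, c[m] = m^2 + m + 3 for all m ≥ 0.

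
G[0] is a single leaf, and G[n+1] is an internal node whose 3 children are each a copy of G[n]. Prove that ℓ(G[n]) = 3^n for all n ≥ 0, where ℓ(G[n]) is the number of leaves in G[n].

Base case: ℓ(G[0]) = 1, and 3^0 = 1.
Assume ℓ(G[j]) = 3^j.
Then ℓ(G[j+1]) = 3·ℓ(G[j]) = 3·3^j = 3^{j+1}.
Hence ℓ(G[n]) = 3^n for every n ≥ 0, by induction.

ℓ(G[n]) = 3^n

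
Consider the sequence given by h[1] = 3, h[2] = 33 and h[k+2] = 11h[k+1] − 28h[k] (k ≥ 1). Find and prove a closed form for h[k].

Claim: h[k] = 7^k − 4^k.

Base cases: h[1] = 3 and 7^1 − 4^1 = 3; h[2] = 33 and 7^2 − 4^2 = 33.
Assume h[i] = 7^i − 4^i for all 1 ≤ i ≤ j, where j ≥ 2.
Then h[j+1] = 11h[j] − 28h[j−1] = 11·(7^j − 4^j) − 28·(7^{j−1} − 4^{j−1}) = (11·7 − 28)7^{j−1} − (11·4 − 28)4^{j−1} = 49·7^{j−1} − 16·4^{j−1} = 7^{j+1} − 4^{j+1}.
This completes the inductive step, so h[k] = 7^k − 4^k for all k ≥ 1.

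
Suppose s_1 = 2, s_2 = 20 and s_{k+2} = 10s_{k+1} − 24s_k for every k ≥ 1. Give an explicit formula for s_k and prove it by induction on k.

Claim: s_k = -4^k + 6^k.

Base cases: s_1 = 2 and -4^1 + 6^1 = 2; s_2 = 20 and -4^2 + 6^2 = 20.
Assume s_j = -4^j + 6^j for all 1 ≤ j ≤ r, where r ≥ 2.
Then s_{r+1} = 10s_r − 24s_{r−1} = 10·(-4^r + 6^r) − 24·(-4^{r−1} + 6^{r−1}) = -(10·4 − 24)4^{r−1} + (10·6 − 24)6^{r−1} = -16·4^{r−1} + 36·6^{r−1} = -4^{r+1} + 6^{r+1}.
Hence s_k = -4^k + 6^k for every k ≥ 1, by strong induction.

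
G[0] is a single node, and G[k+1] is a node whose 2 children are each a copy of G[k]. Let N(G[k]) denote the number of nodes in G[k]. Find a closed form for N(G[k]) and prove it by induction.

Claim: N(G[k]) = 2^{k+1} − 1.

Base case: N(G[0]) = 1, and 2^{0+1} − 1 = 1.
Assume N(G[m]) = 2^{m+1} − 1.
Then N(G[m+1]) = 1 + 2N(G[m]) = 1 + 2(2^{m+1} − 1) = 2^{m+2} − 2 + 1 = 2^{m+2} − 1.
So the formula holds for m+1, and by induction N(G[k]) = 2^{k+1} − 1 for all k ≥ 0.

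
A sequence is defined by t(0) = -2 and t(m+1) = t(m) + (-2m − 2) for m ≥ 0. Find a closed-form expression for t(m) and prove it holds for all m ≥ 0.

Claim: t(m) = -m^2 − m − 2.

Base case: t(0) = -2, and -0^2 − 0 − 2 = -2.
Assume t(r) = -r^2 − r − 2.
Then t(r+1) = t(r) + (-2r − 2) = (-r^2 − r − 2) + (-2r − 2) = -r^2 − 3r − 4,
and -(r+1)^2 − (r+1) − 2 = -r^2 − 3r − 4.
Hence t(m) = -m^2 − m − 2 for every m ≥ 0, by induction.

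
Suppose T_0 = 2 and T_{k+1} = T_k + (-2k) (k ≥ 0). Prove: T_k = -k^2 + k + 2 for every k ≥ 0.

Base case: T_0 = 2, and -0^2 + 0 + 2 = 2.
Assume T_m = -m^2 + m + 2.
Then T_{m+1} = T_m + (-2m) = (-m^2 + m + 2) + (-2m) = -m^2 − m + 2,
and -(m+1)^2 + (m+1) + 2 = -m^2 − m + 2.
Hence T_k = -k^2 + k + 2 for every k ≥ 0, by induction.

T_k = -k^2 + k + 2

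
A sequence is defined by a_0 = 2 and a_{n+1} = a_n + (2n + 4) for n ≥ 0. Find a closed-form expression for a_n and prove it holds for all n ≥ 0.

Claim: a_n = n^2 + 3n + 2.

Base case: a_0 = 2, and 0^2 + 3·0 + 2 = 2.
Assume a_m = m^2 + 3m + 2.
Then a_{m+1} = a_m + (2m + 4) = (m^2 + 3m + 2) + (2m + 4) = m^2 + 5m + 6,
and (m+1)^2 + 3·(m+1) + 2 = m^2 + 5m + 6.
By induction, a_n = n^2 + 3n + 2 for all n ≥ 0.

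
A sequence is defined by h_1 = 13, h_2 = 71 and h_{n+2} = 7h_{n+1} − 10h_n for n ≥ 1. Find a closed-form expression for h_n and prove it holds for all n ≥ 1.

Claim: h_n = 3·5^n − 2^n.

Base cases: h_1 = 13 and 3·5^1 − 2^1 = 13; h_2 = 71 and 3·5^2 − 2^2 = 71.
Assume h_j = 3·5^j − 2^j for all 1 ≤ j ≤ k, where k ≥ 2.
Then h_{k+1} = 7h_k − 10h_{k−1} = 7·(3·5^k − 2^k) − 10·(3·5^{k−1} − 2^{k−1}) = 3·(7·5 − 10)5^{k−1} − (7·2 − 10)2^{k−1} = 75·5^{k−1} − 4·2^{k−1} = 3·5^{k+1} − 2^{k+1}.
By strong induction, h_n = 3·5^n − 2^n for all n ≥ 1.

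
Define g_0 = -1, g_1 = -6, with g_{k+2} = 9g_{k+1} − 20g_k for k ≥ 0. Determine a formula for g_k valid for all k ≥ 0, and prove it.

Claim: g_k = 4^k − 2·5^k.

Base cases: g_0 = -1 and 4^0 − 2·5^0 = -1; g_1 = -6 and 4^1 − 2·5^1 = -6.
Assume g_j = 4^j − 2·5^j for all 0 ≤ j ≤ r, where r ≥ 1.
Then g_{r+1} = 9g_r − 20g_{r−1} = 9·(4^r − 2·5^r) − 20·(4^{r−1} − 2·5^{r−1}) = (9·4 − 20)4^{r−1} − 2·(9·5 − 20)5^{r−1} = 16·4^{r−1} − 50·5^{r−1} = 4^{r+1} − 2·5^{r+1}.
This completes the inductive step, so g_k = 4^k − 2·5^k for all k ≥ 0.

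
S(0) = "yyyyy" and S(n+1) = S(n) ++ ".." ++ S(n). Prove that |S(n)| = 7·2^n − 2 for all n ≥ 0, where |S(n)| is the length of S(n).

Base case: |S(0)| = 5, and 7·2^0 − 2 = 5.
Assume |S(r)| = 7·2^r − 2.
Then |S(r+1)| = |S(r)| + 2 + |S(r)| = 2|S(r)| + 2 = 2(7·2^r − 2) + 2 = 7·2^{r+1} − 4 + 2 = 7·2^{r+1} − 2.
Hence |S(n)| = 7·2^n − 2 for every n ≥ 0, by induction.

|S(n)| = 7·2^n − 2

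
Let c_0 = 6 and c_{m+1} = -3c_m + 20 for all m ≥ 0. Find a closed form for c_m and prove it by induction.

Claim: c_m = (-3)^m + 5.

Base case: c_0 = 6, and (-3)^0 + 5 = 1 + 5 = 6.
Assume c_r = (-3)^r + 5 for some r ≥ 0.
Then c_{r+1} = -3c_r + 20 = -3·((-3)^r + 5) + 20 = -3·(-3)^r − 15 + 20 = (-3)^{r+1} + 5.
This completes the inductive step, so c_m = (-3)^m + 5 for all m ≥ 0.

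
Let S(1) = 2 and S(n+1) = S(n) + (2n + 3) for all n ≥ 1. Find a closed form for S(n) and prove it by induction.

Claim: S(n) = n^2 + 2n − 1.

Base case: S(1) = 2, and 1^2 + 2·1 − 1 = 2.
Assume S(r) = r^2 + 2r − 1.
Then S(r+1) = S(r) + (2r + 3) = (r^2 + 2r − 1) + (2r + 3) = r^2 + 4r + 2,
and (r+1)^2 + 2·(r+1) − 1 = r^2 + 4r + 2.
Hence S(n) = n^2 + 2n − 1 for every n ≥ 1, by induction.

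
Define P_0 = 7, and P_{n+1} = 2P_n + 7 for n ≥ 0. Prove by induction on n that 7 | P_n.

Base case: P_0 = 7 = 7·1, so 7 | P_0.
Assume 7 | P_k, so P_k = 7t for some integer t.
Then P_{k+1} = 2P_k + 7 = 2·(7t) + 7 = 7(2t + 1), so 7 | P_{k+1}.
This completes the inductive step, so 7 | P_n for all n ≥ 0.

7 | P_n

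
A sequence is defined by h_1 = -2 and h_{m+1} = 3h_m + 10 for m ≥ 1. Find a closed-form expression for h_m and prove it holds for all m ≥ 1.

Claim: h_m = 3^m − 5.

Base case: h_1 = -2, and 3^1 − 5 = 3 − 5 = -2.
Assume h_r = 3^r − 5 for some r ≥ 1.
Then h_{r+1} = 3h_r + 10 = 3·(3^r − 5) + 10 = 3^{r+1} − 15 + 10 = 3^{r+1} − 5.
By induction, h_m = 3^m − 5 for all m ≥ 1.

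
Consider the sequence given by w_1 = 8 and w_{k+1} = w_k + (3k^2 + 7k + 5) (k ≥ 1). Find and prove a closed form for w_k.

Claim: w_k = k^3 + 2k^2 + 2k + 3.

Base case: w_1 = 8, and 1^3 + 2·1^2 + 2·1 + 3 = 8.
Assume w_r = r^3 + 2r^2 + 2r + 3.
Then w_{r+1} = w_r + (3r^2 + 7r + 5) = (r^3 + 2r^2 + 2r + 3) + (3r^2 + 7r + 5) = r^3 + 5r^2 + 9r + 8,
and (r+1)^3 + 2·(r+1)^2 + 2·(r+1) + 3 = r^3 + 5r^2 + 9r + 8.
This completes the inductive step, so w_k = k^3 + 2k^2 + 2k + 3 for all k ≥ 1.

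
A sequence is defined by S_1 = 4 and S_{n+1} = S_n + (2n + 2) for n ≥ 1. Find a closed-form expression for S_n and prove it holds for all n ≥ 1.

Claim: S_n = n^2 + n + 2.

Base case: S_1 = 4, and 1^2 + 1 + 2 = 4.
Assume S_k = k^2 + k + 2.
Then S_{k+1} = S_k + (2k + 2) = (k^2 + k + 2) + (2k + 2) = k^2 + 3k + 4,
and (k+1)^2 + (k+1) + 2 = k^2 + 3k + 4.
Hence S_n = n^2 + n + 2 for every n ≥ 1, by induction.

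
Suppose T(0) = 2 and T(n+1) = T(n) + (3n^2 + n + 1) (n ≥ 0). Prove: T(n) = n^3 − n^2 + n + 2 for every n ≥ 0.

Base case: T(0) = 2, and 0^3 − 0^2 + 0 + 2 = 2.
Assume T(r) = r^3 − r^2 + r + 2.
Then T(r+1) = T(r) + (3r^2 + r + 1) = (r^3 − r^2 + r + 2) + (3r^2 + r + 1) = r^3 + 2r^2 + 2r + 3,
and (r+1)^3 − (r+1)^2 + (r+1) + 2 = r^3 + 2r^2 + 2r + 3.
This completes the inductive step, so T(n) = n^3 − n^2 + n + 2 for all n ≥ 0.

T(n) = n^3 − n^2 + n + 2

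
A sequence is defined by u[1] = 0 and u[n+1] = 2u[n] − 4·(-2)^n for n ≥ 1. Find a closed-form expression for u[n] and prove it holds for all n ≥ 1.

Claim: u[n] = 2^n + (-2)^n.

Base case: u[1] = 0, and 2^1 + (-2)^1 = 2 − 2 = 0.
Assume u[k] = 2^k + (-2)^k for some k ≥ 1.
Then u[k+1] = 2u[k] − 4·(-2)^k = 2·(2^k + (-2)^k) − 4·(-2)^k = 2^{k+1} + 2·(-2)^k − 4·(-2)^k = 2^{k+1} − 2·(-2)^k = 2^{k+1} + (-2)^{k+1}.
This completes the inductive step, so u[n] = 2^n + (-2)^n for all n ≥ 1.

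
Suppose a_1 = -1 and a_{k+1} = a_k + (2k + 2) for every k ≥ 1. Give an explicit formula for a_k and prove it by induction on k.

Claim: a_k = k^2 + k − 3.

Base case: a_1 = -1, and 1^2 + 1 − 3 = -1.
Assume a_r = r^2 + r − 3.
Then a_{r+1} = a_r + (2r + 2) = (r^2 + r − 3) + (2r + 2) = r^2 + 3r − 1,
and (r+1)^2 + (r+1) − 3 = r^2 + 3r − 1.
This completes the inductive step, so a_k = k^2 + k − 3 for all k ≥ 1.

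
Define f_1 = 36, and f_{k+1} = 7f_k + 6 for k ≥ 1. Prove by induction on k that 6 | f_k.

Base case: f_1 = 36 = 6·6, so 6 | f_1.
Assume 6 | f_j, so f_j = 6t for some integer t.
Then f_{j+1} = 7f_j + 6 = 7·(6t) + 6 = 6(7t + 1), so 6 | f_{j+1}.
This completes the inductive step, so 6 | f_k for all k ≥ 1.

6 | f_k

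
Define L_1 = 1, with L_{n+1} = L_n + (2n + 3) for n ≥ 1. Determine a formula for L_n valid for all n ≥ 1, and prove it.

Claim: L_n = n^2 + 2n − 2.

Base case: L_1 = 1, and 1^2 + 2·1 − 2 = 1.
Assume L_j = j^2 + 2j − 2.
Then L_{j+1} = L_j + (2j + 3) = (j^2 + 2j − 2) + (2j + 3) = j^2 + 4j + 1,
and (j+1)^2 + 2·(j+1) − 2 = j^2 + 4j + 1.
This completes the inductive step, so L_n = n^2 + 2n − 2 for all n ≥ 1.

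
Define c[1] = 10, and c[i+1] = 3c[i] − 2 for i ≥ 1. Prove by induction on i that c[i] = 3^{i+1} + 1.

Base case: c[1] = 10, and 3^{1+1} + 1 = 9 + 1 = 10.
Assume c[m] = 3^{m+1} + 1 for some m ≥ 1.
Then c[m+1] = 3c[m] − 2 = 3·(3^{m+1} + 1) − 2 = 3^{m+2} + 3 − 2 = 3^{m+2} + 1.
By induction, c[i] = 3^{i+1} + 1 for all i ≥ 1.

c[i] = 3^{i+1} + 1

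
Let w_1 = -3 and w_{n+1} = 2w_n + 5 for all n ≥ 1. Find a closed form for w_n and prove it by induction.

Claim: w_n = 2^n − 5.

Base case: w_1 = -3, and 2^1 − 5 = 2 − 5 = -3.
Assume w_k = 2^k − 5 for some k ≥ 1.
Then w_{k+1} = 2w_k + 5 = 2·(2^k − 5) + 5 = 2^{k+1} − 10 + 5 = 2^{k+1} − 5.
Hence w_n = 2^n − 5 for every n ≥ 1, by induction.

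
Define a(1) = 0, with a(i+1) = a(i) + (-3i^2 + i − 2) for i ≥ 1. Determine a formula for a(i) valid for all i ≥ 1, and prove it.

Claim: a(i) = -i^3 + 2i^2 − 3i + 2.

Base case: a(1) = 0, and -1^3 + 2·1^2 − 3·1 + 2 = 0.
Assume a(r) = -r^3 + 2r^2 − 3r + 2.
Then a(r+1) = a(r) + (-3r^2 + r − 2) = (-r^3 + 2r^2 − 3r + 2) + (-3r^2 + r − 2) = -r^3 − r^2 − 2r,
and -(r+1)^3 + 2·(r+1)^2 − 3·(r+1) + 2 = -r^3 − r^2 − 2r.
Hence a(i) = -i^3 + 2i^2 − 3i + 2 for every i ≥ 1, by induction.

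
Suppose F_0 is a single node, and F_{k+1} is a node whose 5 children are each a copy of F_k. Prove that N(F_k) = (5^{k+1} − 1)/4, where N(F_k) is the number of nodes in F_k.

Base case: N(F_0) = 1, and (5^{0+1} − 1)/4 = 1.
Assume N(F_m) = (5^{m+1} − 1)/4.
Then N(F_{m+1}) = 1 + 5N(F_m) = 1 + 5·(5^{m+1} − 1)/4 = 1 + (5^{m+2} − 5)/4 = (4 + 5^{m+2} − 5)/4 = (5^{m+2} − 1)/4.
By induction, N(F_k) = (5^{k+1} − 1)/4 for all k ≥ 0.

N(F_k) = (5^{k+1} − 1)/4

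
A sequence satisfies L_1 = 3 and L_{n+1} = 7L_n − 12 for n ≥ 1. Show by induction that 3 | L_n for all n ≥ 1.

Base case: L_1 = 3 = 3·1, so 3 | L_1.
Assume 3 | L_j, so L_j = 3t for some integer t.
Then L_{j+1} = 7L_j − 12 = 7·(3t) − 12 = 3(7t − 4), so 3 | L_{j+1}.
So the property holds for j+1, and by induction 3 | L_n for all n ≥ 1.

3 | L_n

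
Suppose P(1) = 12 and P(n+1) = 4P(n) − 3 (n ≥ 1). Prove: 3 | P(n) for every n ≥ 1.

Base case: P(1) = 12 = 3·4, so 3 | P(1).
Assume 3 | P(r), so P(r) = 3t for some integer t.
Then P(r+1) = 4P(r) − 3 = 4·(3t) − 3 = 3(4t − 1), so 3 | P(r+1).
Hence 3 | P(n) for every n ≥ 1, by induction.

3 | P(n)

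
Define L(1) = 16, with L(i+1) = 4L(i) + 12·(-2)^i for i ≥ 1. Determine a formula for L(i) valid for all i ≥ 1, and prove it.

Claim: L(i) = 3·4^i − 2·(-2)^i.

Base case: L(1) = 16, and 3·4^1 − 2·(-2)^1 = 12 + 4 = 16.
Assume L(k) = 3·4^k − 2·(-2)^k for some k ≥ 1.
Then L(k+1) = 4L(k) + 12·(-2)^k = 4·(3·4^k − 2·(-2)^k) + 12·(-2)^k = 3·4^{k+1} − 8·(-2)^k + 12·(-2)^k = 3·4^{k+1} + 4·(-2)^k = 3·4^{k+1} − 2·(-2)^{k+1}.
So the formula holds for k+1, and by induction L(i) = 3·4^i − 2·(-2)^i for all i ≥ 1.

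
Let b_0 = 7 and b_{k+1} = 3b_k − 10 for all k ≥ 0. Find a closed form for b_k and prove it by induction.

Claim: b_k = 2·3^k + 5.

Base case: b_0 = 7, and 2·3^0 + 5 = 2 + 5 = 7.
Assume b_r = 2·3^r + 5 for some r ≥ 0.
Then b_{r+1} = 3b_r − 10 = 3·(2·3^r + 5) − 10 = 6·3^r + 15 − 10 = 2·3^{r+1} + 5.
This completes the inductive step, so b_k = 2·3^k + 5 for all k ≥ 0.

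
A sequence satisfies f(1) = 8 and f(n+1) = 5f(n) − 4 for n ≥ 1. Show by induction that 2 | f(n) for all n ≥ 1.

Base case: f(1) = 8 = 2·4, so 2 | f(1).
Assume 2 | f(j), so f(j) = 2t for some integer t.
Then f(j+1) = 5f(j) − 4 = 5·(2t) − 4 = 2(5t − 2), so 2 | f(j+1).
So the property holds for j+1, and by induction 2 | f(n) for all n ≥ 1.

2 | f(n)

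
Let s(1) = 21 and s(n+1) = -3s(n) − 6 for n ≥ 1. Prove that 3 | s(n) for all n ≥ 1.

Base case: s(1) = 21 = 3·7, so 3 | s(1).
Assume 3 | s(r), so s(r) = 3t for some integer t.
Then s(r+1) = -3s(r) − 6 = -3·(3t) − 6 = 3(-3t − 2), so 3 | s(r+1).
Hence 3 | s(n) for every n ≥ 1, by induction.

3 | s(n)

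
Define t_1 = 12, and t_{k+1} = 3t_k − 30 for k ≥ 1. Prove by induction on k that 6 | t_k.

Base case: t_1 = 12 = 6·2, so 6 | t_1.
Assume 6 | t_j, so t_j = 6s for some integer s.
Then t_{j+1} = 3t_j − 30 = 3·(6s) − 30 = 6(3s − 5), so 6 | t_{j+1}.
Hence 6 | t_k for every k ≥ 1, by induction.

6 | t_k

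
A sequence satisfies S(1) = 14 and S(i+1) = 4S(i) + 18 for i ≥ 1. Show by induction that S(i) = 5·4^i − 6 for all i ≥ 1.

Base case: S(1) = 14, and 5·4^1 − 6 = 20 − 6 = 14.
Assume S(j) = 5·4^j − 6 for some j ≥ 1.
Then S(j+1) = 4S(j) + 18 = 4·(5·4^j − 6) + 18 = 20·4^j − 24 + 18 = 5·4^{j+1} − 6.
Hence S(i) = 5·4^i − 6 for every i ≥ 1, by induction.

S(i) = 5·4^i − 6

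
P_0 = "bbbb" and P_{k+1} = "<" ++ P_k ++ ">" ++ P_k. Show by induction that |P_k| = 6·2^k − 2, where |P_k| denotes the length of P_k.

Base case: |P_0| = 4, and 6·2^0 − 2 = 4.
Assume |P_r| = 6·2^r − 2.
Then |P_{r+1}| = 1 + |P_r| + 1 + |P_r| = 2|P_r| + 2 = 2(6·2^r − 2) + 2 = 6·2^{r+1} − 4 + 2 = 6·2^{r+1} − 2.
By induction, |P_k| = 6·2^k − 2 for all k ≥ 0.

|P_k| = 6·2^k − 2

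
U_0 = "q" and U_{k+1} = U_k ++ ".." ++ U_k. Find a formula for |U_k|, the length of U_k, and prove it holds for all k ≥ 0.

Claim: |U_k| = 3·2^k − 2.

Base case: |U_0| = 1, and 3·2^0 − 2 = 1.
Assume |U_m| = 3·2^m − 2.
Then |U_{m+1}| = |U_m| + 2 + |U_m| = 2|U_m| + 2 = 2(3·2^m − 2) + 2 = 3·2^{m+1} − 4 + 2 = 3·2^{m+1} − 2.
This completes the inductive step, so |U_k| = 3·2^k − 2 for all k ≥ 0.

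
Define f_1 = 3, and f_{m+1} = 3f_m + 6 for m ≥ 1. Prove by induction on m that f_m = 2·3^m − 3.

Base case: f_1 = 3, and 2·3^1 − 3 = 6 − 3 = 3.
Assume f_r = 2·3^r − 3 for some r ≥ 1.
Then f_{r+1} = 3f_r + 6 = 3·(2·3^r − 3) + 6 = 6·3^r − 9 + 6 = 2·3^{r+1} − 3.
Hence f_m = 2·3^m − 3 for every m ≥ 1, by induction.

f_m = 2·3^m − 3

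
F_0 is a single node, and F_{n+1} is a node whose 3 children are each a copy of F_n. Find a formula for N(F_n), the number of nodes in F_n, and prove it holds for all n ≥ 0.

Claim: N(F_n) = (3^{n+1} − 1)/2.

Base case: N(F_0) = 1, and (3^{0+1} − 1)/2 = 1.
Assume N(F_k) = (3^{k+1} − 1)/2.
Then N(F_{k+1}) = 1 + 3N(F_k) = 1 + 3·(3^{k+1} − 1)/2 = 1 + (3^{k+2} − 3)/2 = (2 + 3^{k+2} − 3)/2 = (3^{k+2} − 1)/2.
This completes the inductive step, so N(F_n) = (3^{n+1} − 1)/2 for all n ≥ 0.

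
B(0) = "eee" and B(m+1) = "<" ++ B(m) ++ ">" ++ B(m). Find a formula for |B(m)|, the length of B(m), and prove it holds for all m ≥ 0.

Claim: |B(m)| = 5·2^m − 2.

Base case: |B(0)| = 3, and 5·2^0 − 2 = 3.
Assume |B(r)| = 5·2^r − 2.
Then |B(r+1)| = 1 + |B(r)| + 1 + |B(r)| = 2|B(r)| + 2 = 2(5·2^r − 2) + 2 = 5·2^{r+1} − 4 + 2 = 5·2^{r+1} − 2.
This completes the inductive step, so |B(m)| = 5·2^m − 2 for all m ≥ 0.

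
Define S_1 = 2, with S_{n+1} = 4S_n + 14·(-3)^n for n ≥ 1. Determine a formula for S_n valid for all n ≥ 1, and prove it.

Claim: S_n = -4^n − 2·(-3)^n.

Base case: S_1 = 2, and -4^1 − 2·(-3)^1 = -4 + 6 = 2.
Assume S_j = -4^j − 2·(-3)^j for some j ≥ 1.
Then S_{j+1} = 4S_j + 14·(-3)^j = 4·(-4^j − 2·(-3)^j) + 14·(-3)^j = -4^{j+1} − 8·(-3)^j + 14·(-3)^j = -4^{j+1} + 6·(-3)^j = -4^{j+1} − 2·(-3)^{j+1}.
This completes the inductive step, so S_n = -4^n − 2·(-3)^n for all n ≥ 1.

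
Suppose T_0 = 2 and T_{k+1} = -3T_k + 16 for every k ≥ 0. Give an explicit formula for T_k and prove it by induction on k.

Claim: T_k = -2·(-3)^k + 4.

Base case: T_0 = 2, and -2·(-3)^0 + 4 = -2 + 4 = 2.
Assume T_r = -2·(-3)^r + 4 for some r ≥ 0.
Then T_{r+1} = -3T_r + 16 = -3·(-2·(-3)^r + 4) + 16 = 6·(-3)^r − 12 + 16 = -2·(-3)^{r+1} + 4.
This completes the inductive step, so T_k = -2·(-3)^k + 4 for all k ≥ 0.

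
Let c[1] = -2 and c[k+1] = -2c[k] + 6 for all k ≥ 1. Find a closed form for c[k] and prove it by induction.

Claim: c[k] = 2·(-2)^k + 2.

Base case: c[1] = -2, and 2·(-2)^1 + 2 = -4 + 2 = -2.
Assume c[j] = 2·(-2)^j + 2 for some j ≥ 1.
Then c[j+1] = -2c[j] + 6 = -2·(2·(-2)^j + 2) + 6 = -4·(-2)^j − 4 + 6 = 2·(-2)^{j+1} + 2.
So the formula holds for j+1, and by induction c[k] = 2·(-2)^k + 2 for all k ≥ 1.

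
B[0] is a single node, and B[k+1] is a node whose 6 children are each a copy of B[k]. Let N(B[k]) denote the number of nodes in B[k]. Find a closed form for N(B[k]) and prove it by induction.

Claim: N(B[k]) = (6^{k+1} − 1)/5.

Base case: N(B[0]) = 1, and (6^{0+1} − 1)/5 = 1.
Assume N(B[m]) = (6^{m+1} − 1)/5.
Then N(B[m+1]) = 1 + 6N(B[m]) = 1 + 6·(6^{m+1} − 1)/5 = 1 + (6^{m+2} − 6)/5 = (5 + 6^{m+2} − 6)/5 = (6^{m+2} − 1)/5.
By induction, N(B[k]) = (6^{k+1} − 1)/5 for all k ≥ 0.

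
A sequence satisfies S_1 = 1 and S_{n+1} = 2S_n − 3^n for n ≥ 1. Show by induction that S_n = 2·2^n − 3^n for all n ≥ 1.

Base case: S_1 = 1, and 2·2^1 − 3^1 = 4 − 3 = 1.
Assume S_j = 2·2^j − 3^j for some j ≥ 1.
Then S_{j+1} = 2S_j − 3^j = 2·(2·2^j − 3^j) − 3^j = 2·2^{j+1} − 2·3^j − 3^j = 2·2^{j+1} − 3·3^j = 2·2^{j+1} − 3^{j+1}.
Hence S_n = 2·2^n − 3^n for every n ≥ 1, by induction.

S_n = 2·2^n − 3^n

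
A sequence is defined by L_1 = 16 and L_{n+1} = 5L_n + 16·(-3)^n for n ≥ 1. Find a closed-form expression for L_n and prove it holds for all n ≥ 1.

Claim: L_n = 2·5^n − 2·(-3)^n.

Base case: L_1 = 16, and 2·5^1 − 2·(-3)^1 = 10 + 6 = 16.
Assume L_k = 2·5^k − 2·(-3)^k for some k ≥ 1.
Then L_{k+1} = 5L_k + 16·(-3)^k = 5·(2·5^k − 2·(-3)^k) + 16·(-3)^k = 2·5^{k+1} − 10·(-3)^k + 16·(-3)^k = 2·5^{k+1} + 6·(-3)^k = 2·5^{k+1} − 2·(-3)^{k+1}.
This completes the inductive step, so L_n = 2·5^n − 2·(-3)^n for all n ≥ 1.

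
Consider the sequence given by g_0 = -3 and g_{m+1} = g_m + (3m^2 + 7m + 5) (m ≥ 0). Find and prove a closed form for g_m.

Claim: g_m = m^3 + 2m^2 + 2m − 3.

Base case: g_0 = -3, and 0^3 + 2·0^2 + 2·0 − 3 = -3.
Assume g_k = k^3 + 2k^2 + 2k − 3.
Then g_{k+1} = g_k + (3k^2 + 7k + 5) = (k^3 + 2k^2 + 2k − 3) + (3k^2 + 7k + 5) = k^3 + 5k^2 + 9k + 2,
and (k+1)^3 + 2·(k+1)^2 + 2·(k+1) − 3 = k^3 + 5k^2 + 9k + 2.
This completes the inductive step, so g_m = m^3 + 2m^2 + 2m − 3 for all m ≥ 0.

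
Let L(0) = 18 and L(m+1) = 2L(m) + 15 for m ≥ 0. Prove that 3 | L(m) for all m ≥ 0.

Base case: L(0) = 18 = 3·6, so 3 | L(0).
Assume 3 | L(k), so L(k) = 3t for some integer t.
Then L(k+1) = 2L(k) + 15 = 2·(3t) + 15 = 3(2t + 5), so 3 | L(k+1).
By induction, 3 | L(m) for all m ≥ 0.

3 | L(m)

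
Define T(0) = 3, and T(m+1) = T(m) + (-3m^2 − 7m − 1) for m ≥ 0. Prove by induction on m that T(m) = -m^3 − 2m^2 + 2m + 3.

Base case: T(0) = 3, and -0^3 − 2·0^2 + 2·0 + 3 = 3.
Assume T(j) = -j^3 − 2j^2 + 2j + 3.
Then T(j+1) = T(j) + (-3j^2 − 7j − 1) = (-j^3 − 2j^2 + 2j + 3) + (-3j^2 − 7j − 1) = -j^3 − 5j^2 − 5j + 2,
and -(j+1)^3 − 2·(j+1)^2 + 2·(j+1) + 3 = -j^3 − 5j^2 − 5j + 2.
Hence T(m) = -m^3 − 2m^2 + 2m + 3 for every m ≥ 0, by induction.

T(m) = -m^3 − 2m^2 + 2m + 3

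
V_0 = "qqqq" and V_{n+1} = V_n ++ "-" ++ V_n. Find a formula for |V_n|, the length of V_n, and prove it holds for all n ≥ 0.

Claim: |V_n| = 5·2^n − 1.

Base case: |V_0| = 4, and 5·2^0 − 1 = 4.
Assume |V_k| = 5·2^k − 1.
Then |V_{k+1}| = |V_k| + 1 + |V_k| = 2|V_k| + 1 = 2(5·2^k − 1) + 1 = 5·2^{k+1} − 2 + 1 = 5·2^{k+1} − 1.
Hence |V_n| = 5·2^n − 1 for every n ≥ 0, by induction.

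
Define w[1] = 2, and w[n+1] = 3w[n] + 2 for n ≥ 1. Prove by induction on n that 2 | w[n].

Base case: w[1] = 2 = 2·1, so 2 | w[1].
Assume 2 | w[m], so w[m] = 2t for some integer t.
Then w[m+1] = 3w[m] + 2 = 3·(2t) + 2 = 2(3t + 1), so 2 | w[m+1].
By induction, 2 | w[n] for all n ≥ 1.

2 | w[n]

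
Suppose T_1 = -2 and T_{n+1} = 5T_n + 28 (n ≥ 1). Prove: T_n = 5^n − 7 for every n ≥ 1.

Base case: T_1 = -2, and 5^1 − 7 = 5 − 7 = -2.
Assume T_j = 5^j − 7 for some j ≥ 1.
Then T_{j+1} = 5T_j + 28 = 5·(5^j − 7) + 28 = 5^{j+1} − 35 + 28 = 5^{j+1} − 7.
So the formula holds for j+1, and by induction T_n = 5^n − 7 for all n ≥ 1.

T_n = 5^n − 7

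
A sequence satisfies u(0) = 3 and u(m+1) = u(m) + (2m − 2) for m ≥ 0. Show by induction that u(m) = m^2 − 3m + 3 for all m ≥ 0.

Base case: u(0) = 3, and 0^2 − 3·0 + 3 = 3.
Assume u(k) = k^2 − 3k + 3.
Then u(k+1) = u(k) + (2k − 2) = (k^2 − 3k + 3) + (2k − 2) = k^2 − k + 1,
and (k+1)^2 − 3·(k+1) + 3 = k^2 − k + 1.
By induction, u(m) = m^2 − 3m + 3 for all m ≥ 0.

u(m) = m^2 − 3m + 3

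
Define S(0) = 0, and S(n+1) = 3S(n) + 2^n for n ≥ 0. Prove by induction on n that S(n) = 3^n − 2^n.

Base case: S(0) = 0, and 3^0 − 2^0 = 1 − 1 = 0.
Assume S(r) = 3^r − 2^r for some r ≥ 0.
Then S(r+1) = 3S(r) + 2^r = 3·(3^r − 2^r) + 2^r = 3^{r+1} − 3·2^r + 2^r = 3^{r+1} − 2·2^r = 3^{r+1} − 2^{r+1}.
By induction, S(n) = 3^n − 2^n for all n ≥ 0.

S(n) = 3^n − 2^n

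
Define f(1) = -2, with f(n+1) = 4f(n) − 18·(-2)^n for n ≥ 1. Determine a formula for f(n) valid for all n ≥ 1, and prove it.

Claim: f(n) = 4^n + 3·(-2)^n.

Base case: f(1) = -2, and 4^1 + 3·(-2)^1 = 4 − 6 = -2.
Assume f(j) = 4^j + 3·(-2)^j for some j ≥ 1.
Then f(j+1) = 4f(j) − 18·(-2)^j = 4·(4^j + 3·(-2)^j) − 18·(-2)^j = 4^{j+1} + 12·(-2)^j − 18·(-2)^j = 4^{j+1} − 6·(-2)^j = 4^{j+1} + 3·(-2)^{j+1}.
By induction, f(n) = 4^n + 3·(-2)^n for all n ≥ 1.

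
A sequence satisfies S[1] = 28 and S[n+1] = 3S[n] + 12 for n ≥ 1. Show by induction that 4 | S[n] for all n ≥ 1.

Base case: S[1] = 28 = 4·7, so 4 | S[1].
Assume 4 | S[m], so S[m] = 4t for some integer t.
Then S[m+1] = 3S[m] + 12 = 3·(4t) + 12 = 4(3t + 3), so 4 | S[m+1].
This completes the inductive step, so 4 | S[n] for all n ≥ 1.

4 | S[n]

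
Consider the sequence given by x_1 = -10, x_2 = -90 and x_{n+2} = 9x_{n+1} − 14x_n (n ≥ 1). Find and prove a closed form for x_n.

Claim: x_n = 2·2^n − 2·7^n.

Base cases: x_1 = -10 and 2·2^1 − 2·7^1 = -10; x_2 = -90 and 2·2^2 − 2·7^2 = -90.
Assume x_j = 2·2^j − 2·7^j for all 1 ≤ j ≤ r, where r ≥ 2.
Then x_{r+1} = 9x_r − 14x_{r−1} = 9·(2·2^r − 2·7^r) − 14·(2·2^{r−1} − 2·7^{r−1}) = 2·(9·2 − 14)2^{r−1} − 2·(9·7 − 14)7^{r−1} = 8·2^{r−1} − 98·7^{r−1} = 2·2^{r+1} − 2·7^{r+1}.
Hence x_n = 2·2^n − 2·7^n for every n ≥ 1, by strong induction.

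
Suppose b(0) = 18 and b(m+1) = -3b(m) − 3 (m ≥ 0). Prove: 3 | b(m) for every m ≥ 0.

Base case: b(0) = 18 = 3·6, so 3 | b(0).
Assume 3 | b(r), so b(r) = 3t for some integer t.
Then b(r+1) = -3b(r) − 3 = -3·(3t) − 3 = 3(-3t − 1), so 3 | b(r+1).
This completes the inductive step, so 3 | b(m) for all m ≥ 0.

3 | b(m)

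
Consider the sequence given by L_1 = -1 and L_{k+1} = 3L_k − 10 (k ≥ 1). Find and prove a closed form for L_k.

Claim: L_k = -2·3^k + 5.

Base case: L_1 = -1, and -2·3^1 + 5 = -6 + 5 = -1.
Assume L_r = -2·3^r + 5 for some r ≥ 1.
Then L_{r+1} = 3L_r − 10 = 3·(-2·3^r + 5) − 10 = -6·3^r + 15 − 10 = -2·3^{r+1} + 5.
This completes the inductive step, so L_k = -2·3^k + 5 for all k ≥ 1.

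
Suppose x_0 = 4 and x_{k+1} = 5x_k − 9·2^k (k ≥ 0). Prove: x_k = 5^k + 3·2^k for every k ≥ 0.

Base case: x_0 = 4, and 5^0 + 3·2^0 = 1 + 3 = 4.
Assume x_m = 5^m + 3·2^m for some m ≥ 0.
Then x_{m+1} = 5x_m − 9·2^m = 5·(5^m + 3·2^m) − 9·2^m = 5^{m+1} + 15·2^m − 9·2^m = 5^{m+1} + 6·2^m = 5^{m+1} + 3·2^{m+1}.
This completes the inductive step, so x_k = 5^k + 3·2^k for all k ≥ 0.

x_k = 5^k + 3·2^k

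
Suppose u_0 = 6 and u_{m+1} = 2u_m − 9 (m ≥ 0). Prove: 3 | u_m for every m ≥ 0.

Base case: u_0 = 6 = 3·2, so 3 | u_0.
Assume 3 | u_j, so u_j = 3t for some integer t.
Then u_{j+1} = 2u_j − 9 = 2·(3t) − 9 = 3(2t − 3), so 3 | u_{j+1}.
This completes the inductive step, so 3 | u_m for all m ≥ 0.

3 | u_m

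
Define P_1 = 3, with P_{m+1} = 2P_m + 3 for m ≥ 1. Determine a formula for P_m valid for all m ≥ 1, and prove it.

Claim: P_m = 3·2^m − 3.

Base case: P_1 = 3, and 3·2^1 − 3 = 6 − 3 = 3.
Assume P_j = 3·2^j − 3 for some j ≥ 1.
Then P_{j+1} = 2P_j + 3 = 2·(3·2^j − 3) + 3 = 6·2^j − 6 + 3 = 3·2^{j+1} − 3.
This completes the inductive step, so P_m = 3·2^m − 3 for all m ≥ 1.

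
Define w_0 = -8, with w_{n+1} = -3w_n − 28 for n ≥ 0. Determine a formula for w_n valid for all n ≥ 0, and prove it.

Claim: w_n = -(-3)^n − 7.

Base case: w_0 = -8, and -(-3)^0 − 7 = -1 − 7 = -8.
Assume w_m = -(-3)^m − 7 for some m ≥ 0.
Then w_{m+1} = -3w_m − 28 = -3·(-(-3)^m − 7) − 28 = 3·(-3)^m + 21 − 28 = -(-3)^{m+1} − 7.
Hence w_n = -(-3)^n − 7 for every n ≥ 0, by induction.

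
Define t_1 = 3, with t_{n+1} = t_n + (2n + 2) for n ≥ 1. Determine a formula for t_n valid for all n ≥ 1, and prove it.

Claim: t_n = n^2 + n + 1.

Base case: t_1 = 3, and 1^2 + 1 + 1 = 3.
Assume t_r = r^2 + r + 1.
Then t_{r+1} = t_r + (2r + 2) = (r^2 + r + 1) + (2r + 2) = r^2 + 3r + 3,
and (r+1)^2 + (r+1) + 1 = r^2 + 3r + 3.
Hence t_n = n^2 + n + 1 for every n ≥ 1, by induction.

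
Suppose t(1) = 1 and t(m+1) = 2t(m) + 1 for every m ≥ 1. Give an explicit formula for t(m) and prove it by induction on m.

Claim: t(m) = 2^m − 1.

Base case: t(1) = 1, and 2^1 − 1 = 2 − 1 = 1.
Assume t(k) = 2^k − 1 for some k ≥ 1.
Then t(k+1) = 2t(k) + 1 = 2·(2^k − 1) + 1 = 2^{k+1} − 2 + 1 = 2^{k+1} − 1.
This completes the inductive step, so t(m) = 2^m − 1 for all m ≥ 1.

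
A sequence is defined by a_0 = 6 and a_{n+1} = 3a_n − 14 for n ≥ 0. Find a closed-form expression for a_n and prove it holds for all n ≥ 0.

Claim: a_n = -3^n + 7.

Base case: a_0 = 6, and -3^0 + 7 = -1 + 7 = 6.
Assume a_k = -3^k + 7 for some k ≥ 0.
Then a_{k+1} = 3a_k − 14 = 3·(-3^k + 7) − 14 = -3^{k+1} + 21 − 14 = -3^{k+1} + 7.
This completes the inductive step, so a_n = -3^n + 7 for all n ≥ 0.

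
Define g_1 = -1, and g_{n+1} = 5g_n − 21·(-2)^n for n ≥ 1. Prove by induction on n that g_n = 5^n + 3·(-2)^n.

Base case: g_1 = -1, and 5^1 + 3·(-2)^1 = 5 − 6 = -1.
Assume g_j = 5^j + 3·(-2)^j for some j ≥ 1.
Then g_{j+1} = 5g_j − 21·(-2)^j = 5·(5^j + 3·(-2)^j) − 21·(-2)^j = 5^{j+1} + 15·(-2)^j − 21·(-2)^j = 5^{j+1} − 6·(-2)^j = 5^{j+1} + 3·(-2)^{j+1}.
This completes the inductive step, so g_n = 5^n + 3·(-2)^n for all n ≥ 1.

g_n = 5^n + 3·(-2)^n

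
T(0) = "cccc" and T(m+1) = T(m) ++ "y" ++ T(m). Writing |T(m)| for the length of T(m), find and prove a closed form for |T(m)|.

Claim: |T(m)| = 5·2^m − 1.

Base case: |T(0)| = 4, and 5·2^0 − 1 = 4.
Assume |T(k)| = 5·2^k − 1.
Then |T(k+1)| = |T(k)| + 1 + |T(k)| = 2|T(k)| + 1 = 2(5·2^k − 1) + 1 = 5·2^{k+1} − 2 + 1 = 5·2^{k+1} − 1.
This completes the inductive step, so |T(m)| = 5·2^m − 1 for all m ≥ 0.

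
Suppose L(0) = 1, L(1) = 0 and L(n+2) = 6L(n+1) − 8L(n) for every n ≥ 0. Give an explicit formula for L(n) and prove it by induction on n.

Claim: L(n) = -4^n + 2·2^n.

Base cases: L(0) = 1 and -4^0 + 2·2^0 = 1; L(1) = 0 and -4^1 + 2·2^1 = 0.
Assume L(j) = -4^j + 2·2^j for all 0 ≤ j ≤ m, where m ≥ 1.
Then L(m+1) = 6L(m) − 8L(m−1) = 6·(-4^m + 2·2^m) − 8·(-4^{m−1} + 2·2^{m−1}) = -(6·4 − 8)4^{m−1} + 2·(6·2 − 8)2^{m−1} = -16·4^{m−1} + 8·2^{m−1} = -4^{m+1} + 2·2^{m+1}.
By strong induction, L(n) = -4^n + 2·2^n for all n ≥ 0.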